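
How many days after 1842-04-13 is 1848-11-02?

2395

April 13, 1842 → April 13, 1843: 365 days.
April 13, 1843 → April 13, 1844: 366 days (1844 is a leap year).
April 13, 1844 → April 13, 1845: 365 days.
April 13, 1845 → April 13, 1846: 365 days.
April 13, 1846 → April 13, 1847: 365 days.
April 13, 1847 → April 13, 1848: 366 days (1848 is a leap year).
April 1848: 30 − 13 = 17 days remain.
Then May (31), June (30), July (31), August (31), September (30), October (31): 31 + 30 + 31 + 31 + 30 + 31 = 184 days.
November 1–2, 1848: 2 days.
Residual: 203 days.
Total: 2395 days.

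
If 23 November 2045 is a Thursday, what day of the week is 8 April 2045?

Saturday

Count forward from the earlier date (April 8, 2045) to the later (November 23, 2045):
April 2045: 30 − 8 = 22 days remain.
Then May (31), June (30), July (31), August (31), September (30), October (31): 31 + 30 + 31 + 31 + 30 + 31 = 184 days.
November 1–23, 2045: 23 days.
Total: 22 + 184 + 23 = 229 days.
229 mod 7 = 5, so 5 days before Thursday is Saturday.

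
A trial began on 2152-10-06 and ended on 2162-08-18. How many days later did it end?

Day-of-year of October 6, 2152: 280.
Day-of-year of August 18, 2162: 230.
2152 has 366 days, so 366 − 280 = 86 days remain in 2152.
Full years 2153–2161: 7 common + 2 leap = 7×365 + 2×366 = 3287 days.
Total: 86 + 3287 + 230 = 3603 days.

3603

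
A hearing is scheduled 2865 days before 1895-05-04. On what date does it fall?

1887-06-30

Count 2865 days before May 4, 1895:
From June 30, 1887 to June 30, 1894: 7 years, of which 2 contain a Feb 29 — 5×365 + 2×366 = 2557 days.
June 1894: 30 − 30 = 0 days remain.
Then 10 full months totalling 304 days.
May 1–4, 1895: 4 days.
Residual: 308 days.
Total: 2865 days.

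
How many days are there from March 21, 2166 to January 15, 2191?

From March 21, 2166 to March 21, 2190: 24 years, of which 6 contain a Feb 29 — 18×365 + 6×366 = 8766 days.
March 2190: 31 − 21 = 10 days remain.
Then 9 full months totalling 275 days.
January 1–15, 2191: 15 days.
Residual: 300 days.
Total: 9066 days.

9066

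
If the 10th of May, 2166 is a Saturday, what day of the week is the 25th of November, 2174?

Friday

Day-of-year of May 10, 2166: 130.
Day-of-year of November 25, 2174: 329.
2166 has 365 days, so 365 − 130 = 235 days remain in 2166.
Full years 2167–2173: 5 common + 2 leap = 5×365 + 2×366 = 2557 days.
Total: 235 + 2557 + 329 = 3121 days.
3121 mod 7 = 6, so 6 days after Saturday is Friday.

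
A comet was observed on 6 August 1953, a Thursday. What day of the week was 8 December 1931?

Tuesday

Count forward from the earlier date (December 8, 1931) to the later (August 6, 1953):
Day-of-year of December 8, 1931: 342.
Day-of-year of August 6, 1953: 218.
1931 has 365 days, so 365 − 342 = 23 days remain in 1931.
Full years 1932–1952: 15 common + 6 leap = 15×365 + 6×366 = 7671 days.
Total: 23 + 7671 + 218 = 7912 days.
7912 mod 7 = 2, so 2 days before Thursday is Tuesday.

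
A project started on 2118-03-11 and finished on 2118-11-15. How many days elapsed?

249

March 2118: 31 − 11 = 20 days remain.
Then April (30), May (31), June (30), July (31), August (31), September (30), October (31): 30 + 31 + 30 + 31 + 31 + 30 + 31 = 214 days.
November 1–15, 2118: 15 days.
Total: 20 + 214 + 15 = 249 days.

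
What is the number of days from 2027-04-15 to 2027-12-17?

246

April 2027: 30 − 15 = 15 days remain.
Then May (31), June (30), July (31), August (31), September (30), October (31), November (30): 31 + 30 + 31 + 31 + 30 + 31 + 30 = 214 days.
December 1–17, 2027: 17 days.
Total: 15 + 214 + 17 = 246 days.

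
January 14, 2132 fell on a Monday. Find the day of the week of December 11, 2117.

Saturday

Count forward from the earlier date (December 11, 2117) to the later (January 14, 2132):
Day-of-year of December 11, 2117: 345.
Day-of-year of January 14, 2132: 14.
2117 has 365 days, so 365 − 345 = 20 days remain in 2117.
Full years 2118–2131: 11 common + 3 leap = 11×365 + 3×366 = 5113 days.
Total: 20 + 5113 + 14 = 5147 days.
5147 mod 7 = 2, so 2 days before Monday is Saturday.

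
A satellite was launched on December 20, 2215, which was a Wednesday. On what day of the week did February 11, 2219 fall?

Thursday

Day-of-year of December 20, 2215: 354.
Day-of-year of February 11, 2219: 42.
2215 has 365 days, so 365 − 354 = 11 days remain in 2215.
Full years: 2216: 366; 2217: 365; 2218: 365. Sum = 1096.
Total: 11 + 1096 + 42 = 1149 days.
1149 mod 7 = 1, so 1 day after Wednesday is Thursday.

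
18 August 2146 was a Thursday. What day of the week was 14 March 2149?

Day-of-year of August 18, 2146: 230.
Day-of-year of March 14, 2149: 73.
2146 has 365 days, so 365 − 230 = 135 days remain in 2146.
Full years: 2147: 365; 2148: 366. Sum = 731.
Total: 135 + 731 + 73 = 939 days.
939 mod 7 = 1, so 1 day after Thursday is Friday.

Friday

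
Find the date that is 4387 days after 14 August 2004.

18 August 2016

Count 4387 days after August 14, 2004:
Day-of-year of August 14, 2004: 227.
Day-of-year of August 18, 2016: 231.
2004 has 366 days, so 366 − 227 = 139 days remain in 2004.
Full years 2005–2015: 9 common + 2 leap = 9×365 + 2×366 = 4017 days.
Total: 139 + 4017 + 231 = 4387 days.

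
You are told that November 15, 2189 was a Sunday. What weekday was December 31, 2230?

Friday

Day-of-year of November 15, 2189: 319.
Day-of-year of December 31, 2230: 365.
2189 has 365 days, so 365 − 319 = 46 days remain in 2189.
Full years 2190–2229: 31 common + 9 leap = 31×365 + 9×366 = 14609 days.
Total: 46 + 14609 + 365 = 15020 days.
15020 mod 7 = 5, so 5 days after Sunday is Friday.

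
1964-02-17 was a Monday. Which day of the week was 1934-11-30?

Count forward from the earlier date (November 30, 1934) to the later (February 17, 1964):
From November 30, 1934 to November 30, 1963: 29 years, of which 7 contain a Feb 29 — 22×365 + 7×366 = 10592 days.
November 1963: 30 − 30 = 0 days remain.
Then December (31), January (31): 31 + 31 = 62 days.
February 1–17, 1964: 17 days (1964 is a leap year).
Residual: 79 days.
Total: 10671 days.
10671 mod 7 = 3, so 3 days before Monday is Friday.

Friday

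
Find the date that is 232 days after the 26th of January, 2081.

the 15th of September, 2081

Count 232 days after January 26, 2081:
January 2081: 31 − 26 = 5 days remain.
Then February 2081 (28), March (31), April (30), May (31), June (30), July (31), August (31): 28 + 31 + 30 + 31 + 30 + 31 + 31 = 212 days.
September 1–15, 2081: 15 days.
Total: 5 + 212 + 15 = 232 days.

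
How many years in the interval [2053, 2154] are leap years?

24

Years divisible by 4: 2056, 2060, …, 2152 — 25 in all.
Of these, 2100 is divisible by 100 but not 400, so not leap.
Leap years: 25 − 1 = 24.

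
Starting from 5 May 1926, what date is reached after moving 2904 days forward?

17 April 1934

Count 2904 days after May 5, 1926:
Day-of-year of May 5, 1926: 125.
Day-of-year of April 17, 1934: 107.
1926 has 365 days, so 365 − 125 = 240 days remain in 1926.
Full years 1927–1933: 5 common + 2 leap = 5×365 + 2×366 = 2557 days.
Total: 240 + 2557 + 107 = 2904 days.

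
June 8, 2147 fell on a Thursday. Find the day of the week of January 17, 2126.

Thursday

Count forward from the earlier date (January 17, 2126) to the later (June 8, 2147):
From January 17, 2126 to January 17, 2147: 21 years, of which 5 contain a Feb 29 — 16×365 + 5×366 = 7670 days.
January 2147: 31 − 17 = 14 days remain.
Then February 2147 (28), March (31), April (30), May (31): 28 + 31 + 30 + 31 = 120 days.
June 1–8, 2147: 8 days.
Residual: 142 days.
Total: 7812 days.
7812 is a multiple of 7, so January 17, 2126 falls on the same weekday: Thursday.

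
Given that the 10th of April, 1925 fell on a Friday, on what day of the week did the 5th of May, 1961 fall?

Day-of-year of April 10, 1925: 100.
Day-of-year of May 5, 1961: 125.
1925 has 365 days, so 365 − 100 = 265 days remain in 1925.
Full years 1926–1960: 26 common + 9 leap = 26×365 + 9×366 = 12784 days.
Total: 265 + 12784 + 125 = 13174 days.
13174 is a multiple of 7, so the 5th of May, 1961 falls on the same weekday: Friday.

Friday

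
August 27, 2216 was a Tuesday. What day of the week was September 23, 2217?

August 27, 2216 → August 27, 2217: 365 days.
August 2217: 31 − 27 = 4 days remain.
September 1–23, 2217: 23 days.
Residual: 27 days.
Total: 392 days.
392 is a multiple of 7, so September 23, 2217 falls on the same weekday: Tuesday.

Tuesday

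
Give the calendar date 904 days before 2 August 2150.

10 February 2148

Count 904 days before August 2, 2150:
February 2148: 29 − 10 = 19 days remain (2148 is a leap year, so February has 29 days).
Then 29 full months totalling 883 days.
August 1–2, 2150: 2 days.
Total: 19 + 883 + 2 = 904 days.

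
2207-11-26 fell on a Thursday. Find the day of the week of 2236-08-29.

Monday

From November 26, 2207 to November 26, 2235: 28 years, of which 7 contain a Feb 29 — 21×365 + 7×366 = 10227 days.
November 2235: 30 − 26 = 4 days remain.
Then December (31), January (31), February 2236 (29), March (31), April (30), May (31), June (30), July (31): 31 + 31 + 29 + 31 + 30 + 31 + 30 + 31 = 244 days.
August 1–29, 2236: 29 days.
Residual: 277 days.
Total: 10504 days.
10504 mod 7 = 4, so 4 days after Thursday is Monday.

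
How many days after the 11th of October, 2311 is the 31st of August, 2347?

13108

Day-of-year of October 11, 2311: 284.
Day-of-year of August 31, 2347: 243.
2311 has 365 days, so 365 − 284 = 81 days remain in 2311.
Full years 2312–2346: 26 common + 9 leap = 26×365 + 9×366 = 12784 days.
Total: 81 + 12784 + 243 = 13108 days.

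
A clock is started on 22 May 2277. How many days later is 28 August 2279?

Day-of-year of May 22, 2277: 142.
Day-of-year of August 28, 2279: 240.
2277 has 365 days, so 365 − 142 = 223 days remain in 2277.
Full years: 2278: 365. Sum = 365.
Total: 223 + 365 + 240 = 828 days.

828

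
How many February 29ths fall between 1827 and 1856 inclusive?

Years divisible by 4 in [1827, 1856]: 1828, 1832, 1836, 1840, 1844, 1848, 1852, 1856.
No century exceptions apply. Count: 8.

8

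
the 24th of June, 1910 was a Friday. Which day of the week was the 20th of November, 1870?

Sunday

Count forward from the earlier date (November 20, 1870) to the later (June 24, 1910):
Day-of-year of November 20, 1870: 324.
Day-of-year of June 24, 1910: 175.
1870 has 365 days, so 365 − 324 = 41 days remain in 1870.
Full years 1871–1909: 30 common + 9 leap = 30×365 + 9×366 = 14244 days.
Total: 41 + 14244 + 175 = 14460 days.
14460 mod 7 = 5, so 5 days before Friday is Sunday.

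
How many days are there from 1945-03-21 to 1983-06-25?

13975

Day-of-year of March 21, 1945: 80.
Day-of-year of June 25, 1983: 176.
1945 has 365 days, so 365 − 80 = 285 days remain in 1945.
Full years 1946–1982: 28 common + 9 leap = 28×365 + 9×366 = 13514 days.
Total: 285 + 13514 + 176 = 13975 days.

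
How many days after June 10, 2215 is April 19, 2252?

13463

Day-of-year of June 10, 2215: 161.
Day-of-year of April 19, 2252: 110.
2215 has 365 days, so 365 − 161 = 204 days remain in 2215.
Full years 2216–2251: 27 common + 9 leap = 27×365 + 9×366 = 13149 days.
Total: 204 + 13149 + 110 = 13463 days.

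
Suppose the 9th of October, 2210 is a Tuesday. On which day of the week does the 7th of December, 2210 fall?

Friday

October 2210: 31 − 9 = 22 days remain.
Then November (30): 30 days.
December 1–7, 2210: 7 days.
Total: 22 + 30 + 7 = 59 days.
59 mod 7 = 3, so 3 days after Tuesday is Friday.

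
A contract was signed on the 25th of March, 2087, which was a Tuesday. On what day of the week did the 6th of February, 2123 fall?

Day-of-year of March 25, 2087: 84.
Day-of-year of February 6, 2123: 37.
2087 has 365 days, so 365 − 84 = 281 days remain in 2087.
Full years 2088–2122: 27 common + 8 leap = 27×365 + 8×366 = 12783 days.
Total: 281 + 12783 + 37 = 13101 days.
13101 mod 7 = 4, so 4 days after Tuesday is Saturday.

Saturday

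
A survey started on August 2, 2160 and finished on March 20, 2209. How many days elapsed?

17761

From August 2, 2160 to August 2, 2208: 48 years, of which 11 contain a Feb 29 — 37×365 + 11×366 = 17531 days.
(2200 is not a leap year (divisible by 100 but not 400).)
August 2208: 31 − 2 = 29 days remain.
Then September (30), October (31), November (30), December (31), January (31), February 2209 (28): 30 + 31 + 30 + 31 + 31 + 28 = 181 days.
March 1–20, 2209: 20 days.
Residual: 230 days.
Total: 17761 days.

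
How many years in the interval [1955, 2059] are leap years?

26

Years divisible by 4: 1956, 1960, …, 2056 — 26 in all.
2000 is divisible by 400, so still leap.
No century exceptions apply. Count: 26.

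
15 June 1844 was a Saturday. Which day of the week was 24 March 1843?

Count forward from the earlier date (March 24, 1843) to the later (June 15, 1844):
Day-of-year of March 24, 1843: 83.
Day-of-year of June 15, 1844: 167.
1843 has 365 days, so 365 − 83 = 282 days remain in 1843.
Total: 282 + 167 = 449 days.
449 mod 7 = 1, so 1 day before Saturday is Friday.

Friday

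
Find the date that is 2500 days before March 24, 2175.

May 19, 2168

Count 2500 days before March 24, 2175:
Day-of-year of May 19, 2168: 140.
Day-of-year of March 24, 2175: 83.
2168 has 366 days, so 366 − 140 = 226 days remain in 2168.
Full years: 2169: 365; 2170: 365; 2171: 365; 2172: 366; 2173: 365; 2174: 365. Sum = 2191.
Total: 226 + 2191 + 83 = 2500 days.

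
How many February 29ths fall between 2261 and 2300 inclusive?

9

Years divisible by 4 in [2261, 2300]: 2264, 2268, 2272, 2276, 2280, 2284, 2288, 2292, 2296, 2300.
Of these, 2300 is divisible by 100 but not 400, so not leap.
Leap years: 10 − 1 = 9.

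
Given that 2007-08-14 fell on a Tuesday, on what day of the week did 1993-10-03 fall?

Count forward from the earlier date (October 3, 1993) to the later (August 14, 2007):
From October 3, 1993 to October 3, 2006: 13 years, of which 3 contain a Feb 29 — 10×365 + 3×366 = 4748 days.
(2000 is a leap year (divisible by 400).)
October 2006: 31 − 3 = 28 days remain.
Then 9 full months totalling 273 days.
August 1–14, 2007: 14 days.
Residual: 315 days.
Total: 5063 days.
5063 mod 7 = 2, so 2 days before Tuesday is Sunday.

Sunday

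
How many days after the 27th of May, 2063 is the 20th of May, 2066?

1089

Day-of-year of May 27, 2063: 147.
Day-of-year of May 20, 2066: 140.
2063 has 365 days, so 365 − 147 = 218 days remain in 2063.
Full years: 2064: 366; 2065: 365. Sum = 731.
Total: 218 + 731 + 140 = 1089 days.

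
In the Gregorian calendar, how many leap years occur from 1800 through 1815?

Years divisible by 4 in [1800, 1815]: 1800, 1804, 1808, 1812.
Of these, 1800 is divisible by 100 but not 400, so not leap.
Leap years: 4 − 1 = 3.

3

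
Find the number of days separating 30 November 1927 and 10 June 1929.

Day-of-year of November 30, 1927: 334.
Day-of-year of June 10, 1929: 161.
1927 has 365 days, so 365 − 334 = 31 days remain in 1927.
Full years: 1928: 366. Sum = 366.
Total: 31 + 366 + 161 = 558 days.

558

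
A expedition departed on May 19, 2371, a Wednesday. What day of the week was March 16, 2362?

Count forward from the earlier date (March 16, 2362) to the later (May 19, 2371):
Day-of-year of March 16, 2362: 75.
Day-of-year of May 19, 2371: 139.
2362 has 365 days, so 365 − 75 = 290 days remain in 2362.
Full years 2363–2370: 6 common + 2 leap = 6×365 + 2×366 = 2922 days.
Total: 290 + 2922 + 139 = 3351 days.
3351 mod 7 = 5, so 5 days before Wednesday is Friday.

Friday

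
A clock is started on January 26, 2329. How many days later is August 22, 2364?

From January 26, 2329 to January 26, 2364: 35 years, of which 8 contain a Feb 29 — 27×365 + 8×366 = 12783 days.
January 2364: 31 − 26 = 5 days remain.
Then February 2364 (29), March (31), April (30), May (31), June (30), July (31): 29 + 31 + 30 + 31 + 30 + 31 = 182 days.
August 1–22, 2364: 22 days.
Residual: 209 days.
Total: 12992 days.

12992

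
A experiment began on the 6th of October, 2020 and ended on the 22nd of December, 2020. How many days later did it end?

October 2020: 31 − 6 = 25 days remain.
Then November (30): 30 days.
December 1–22, 2020: 22 days.
Total: 25 + 30 + 22 = 77 days.

77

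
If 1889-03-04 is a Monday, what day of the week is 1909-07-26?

From March 4, 1889 to March 4, 1909: 20 years, of which 4 contain a Feb 29 — 16×365 + 4×366 = 7304 days.
(1900 is not a leap year (divisible by 100 but not 400).)
March 1909: 31 − 4 = 27 days remain.
Then April (30), May (31), June (30): 30 + 31 + 30 = 91 days.
July 1–26, 1909: 26 days.
Residual: 144 days.
Total: 7448 days.
7448 is a multiple of 7, so 1909-07-26 falls on the same weekday: Monday.

Monday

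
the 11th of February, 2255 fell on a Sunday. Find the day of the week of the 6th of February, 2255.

Tuesday

Count forward from the earlier date (February 6, 2255) to the later (February 11, 2255):
Within February 2255: 11 − 6 = 5 days.
5 mod 7 = 5, so 5 days before Sunday is Tuesday.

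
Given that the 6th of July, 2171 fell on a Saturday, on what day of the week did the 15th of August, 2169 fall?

Tuesday

Count forward from the earlier date (August 15, 2169) to the later (July 6, 2171):
Day-of-year of August 15, 2169: 227.
Day-of-year of July 6, 2171: 187.
2169 has 365 days, so 365 − 227 = 138 days remain in 2169.
Full years: 2170: 365. Sum = 365.
Total: 138 + 365 + 187 = 690 days.
690 mod 7 = 4, so 4 days before Saturday is Tuesday.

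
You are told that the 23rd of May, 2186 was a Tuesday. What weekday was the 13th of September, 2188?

Day-of-year of May 23, 2186: 143.
Day-of-year of September 13, 2188: 257.
2186 has 365 days, so 365 − 143 = 222 days remain in 2186.
Full years: 2187: 365. Sum = 365.
Total: 222 + 365 + 257 = 844 days.
844 mod 7 = 4, so 4 days after Tuesday is Saturday.

Saturday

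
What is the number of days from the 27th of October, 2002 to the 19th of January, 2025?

Day-of-year of October 27, 2002: 300.
Day-of-year of January 19, 2025: 19.
2002 has 365 days, so 365 − 300 = 65 days remain in 2002.
Full years 2003–2024: 16 common + 6 leap = 16×365 + 6×366 = 8036 days.
Total: 65 + 8036 + 19 = 8120 days.

8120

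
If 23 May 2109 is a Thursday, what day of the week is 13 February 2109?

Wednesday

Count forward from the earlier date (February 13, 2109) to the later (May 23, 2109):
February 2109: 28 − 13 = 15 days remain (2109 is not a leap year, so February has 28 days).
Then March (31), April (30): 31 + 30 = 61 days.
May 1–23, 2109: 23 days.
Total: 15 + 61 + 23 = 99 days.
99 mod 7 = 1, so 1 day before Thursday is Wednesday.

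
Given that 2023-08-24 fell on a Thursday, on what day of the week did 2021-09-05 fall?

Count forward from the earlier date (September 5, 2021) to the later (August 24, 2023):
Day-of-year of September 5, 2021: 248.
Day-of-year of August 24, 2023: 236.
2021 has 365 days, so 365 − 248 = 117 days remain in 2021.
Full years: 2022: 365. Sum = 365.
Total: 117 + 365 + 236 = 718 days.
718 mod 7 = 4, so 4 days before Thursday is Sunday.

Sunday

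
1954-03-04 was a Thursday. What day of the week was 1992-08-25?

Day-of-year of March 4, 1954: 63.
Day-of-year of August 25, 1992: 238.
1954 has 365 days, so 365 − 63 = 302 days remain in 1954.
Full years 1955–1991: 28 common + 9 leap = 28×365 + 9×366 = 13514 days.
Total: 302 + 13514 + 238 = 14054 days.
14054 mod 7 = 5, so 5 days after Thursday is Tuesday.

Tuesday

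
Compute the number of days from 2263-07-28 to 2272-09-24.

3346

From July 28, 2263 to July 28, 2272: 9 years, of which 3 contain a Feb 29 — 6×365 + 3×366 = 3288 days.
July 2272: 31 − 28 = 3 days remain.
Then August (31): 31 days.
September 1–24, 2272: 24 days.
Residual: 58 days.
Total: 3346 days.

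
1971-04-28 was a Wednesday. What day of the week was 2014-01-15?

Wednesday

Day-of-year of April 28, 1971: 118.
Day-of-year of January 15, 2014: 15.
1971 has 365 days, so 365 − 118 = 247 days remain in 1971.
Full years 1972–2013: 31 common + 11 leap = 31×365 + 11×366 = 15341 days.
Total: 247 + 15341 + 15 = 15603 days.
15603 is a multiple of 7, so 2014-01-15 falls on the same weekday: Wednesday.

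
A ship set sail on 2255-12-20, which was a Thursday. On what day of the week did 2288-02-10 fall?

Friday

From December 20, 2255 to December 20, 2287: 32 years, of which 8 contain a Feb 29 — 24×365 + 8×366 = 11688 days.
December 2287: 31 − 20 = 11 days remain.
Then January (31): 31 days.
February 1–10, 2288: 10 days (2288 is a leap year).
Residual: 52 days.
Total: 11740 days.
11740 mod 7 = 1, so 1 day after Thursday is Friday.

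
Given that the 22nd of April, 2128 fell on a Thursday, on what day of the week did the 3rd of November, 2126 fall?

Sunday

Count forward from the earlier date (November 3, 2126) to the later (April 22, 2128):
November 2126: 30 − 3 = 27 days remain.
Then 16 full months totalling 487 days.
April 1–22, 2128: 22 days.
Total: 27 + 487 + 22 = 536 days.
536 mod 7 = 4, so 4 days before Thursday is Sunday.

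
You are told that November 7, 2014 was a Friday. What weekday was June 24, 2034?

From November 7, 2014 to November 7, 2033: 19 years, of which 5 contain a Feb 29 — 14×365 + 5×366 = 6940 days.
November 2033: 30 − 7 = 23 days remain.
Then December (31), January (31), February 2034 (28), March (31), April (30), May (31): 31 + 31 + 28 + 31 + 30 + 31 = 182 days.
June 1–24, 2034: 24 days.
Residual: 229 days.
Total: 7169 days.
7169 mod 7 = 1, so 1 day after Friday is Saturday.

Saturday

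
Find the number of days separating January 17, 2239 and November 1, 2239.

January 2239: 31 − 17 = 14 days remain.
Then 9 full months totalling 273 days.
November 1, 2239: 1 day.
Total: 14 + 273 + 1 = 288 days.

288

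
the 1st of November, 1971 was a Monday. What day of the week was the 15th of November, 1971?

Monday

Within November 1971: 15 − 1 = 14 days.
14 is a multiple of 7, so the 15th of November, 1971 falls on the same weekday: Monday.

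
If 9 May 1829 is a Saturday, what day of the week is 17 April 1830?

May 1829: 31 − 9 = 22 days remain.
Then 10 full months totalling 304 days.
April 1–17, 1830: 17 days.
Residual: 343 days.
Total: 343 days.
343 is a multiple of 7, so 17 April 1830 falls on the same weekday: Saturday.

Saturday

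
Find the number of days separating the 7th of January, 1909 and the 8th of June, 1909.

152

January 1909: 31 − 7 = 24 days remain.
Then February 1909 (28), March (31), April (30), May (31): 28 + 31 + 30 + 31 = 120 days.
June 1–8, 1909: 8 days.
Total: 24 + 120 + 8 = 152 days.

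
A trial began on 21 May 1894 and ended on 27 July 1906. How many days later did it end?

4449

From May 21, 1894 to May 21, 1906: 12 years, of which 2 contain a Feb 29 — 10×365 + 2×366 = 4382 days.
(1900 is not a leap year (divisible by 100 but not 400).)
May 1906: 31 − 21 = 10 days remain.
Then June (30): 30 days.
July 1–27, 1906: 27 days.
Residual: 67 days.
Total: 4449 days.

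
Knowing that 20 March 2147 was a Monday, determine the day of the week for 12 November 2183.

Wednesday

From March 20, 2147 to March 20, 2183: 36 years, of which 9 contain a Feb 29 — 27×365 + 9×366 = 13149 days.
March 2183: 31 − 20 = 11 days remain.
Then April (30), May (31), June (30), July (31), August (31), September (30), October (31): 30 + 31 + 30 + 31 + 31 + 30 + 31 = 214 days.
November 1–12, 2183: 12 days.
Residual: 237 days.
Total: 13386 days.
13386 mod 7 = 2, so 2 days after Monday is Wednesday.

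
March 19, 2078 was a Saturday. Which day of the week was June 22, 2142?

Day-of-year of March 19, 2078: 78.
Day-of-year of June 22, 2142: 173.
2078 has 365 days, so 365 − 78 = 287 days remain in 2078.
Full years 2079–2141: 48 common + 15 leap = 48×365 + 15×366 = 23010 days.
Total: 287 + 23010 + 173 = 23470 days.
23470 mod 7 = 6, so 6 days after Saturday is Friday.

Friday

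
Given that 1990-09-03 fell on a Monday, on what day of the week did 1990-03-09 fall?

Count forward from the earlier date (March 9, 1990) to the later (September 3, 1990):
March 1990: 31 − 9 = 22 days remain.
Then April (30), May (31), June (30), July (31), August (31): 30 + 31 + 30 + 31 + 31 = 153 days.
September 1–3, 1990: 3 days.
Total: 22 + 153 + 3 = 178 days.
178 mod 7 = 3, so 3 days before Monday is Friday.

Friday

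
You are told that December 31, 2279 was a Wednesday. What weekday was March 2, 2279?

Count forward from the earlier date (March 2, 2279) to the later (December 31, 2279):
March 2279: 31 − 2 = 29 days remain.
Then April (30), May (31), June (30), July (31), August (31), September (30), October (31), November (30): 30 + 31 + 30 + 31 + 31 + 30 + 31 + 30 = 244 days.
December 1–31, 2279: 31 days.
Total: 29 + 244 + 31 = 304 days.
304 mod 7 = 3, so 3 days before Wednesday is Sunday.

Sunday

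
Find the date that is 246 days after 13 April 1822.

15 December 1822

Count 246 days after April 13, 1822:
April 1822: 30 − 13 = 17 days remain.
Then May (31), June (30), July (31), August (31), September (30), October (31), November (30): 31 + 30 + 31 + 31 + 30 + 31 + 30 = 214 days.
December 1–15, 1822: 15 days.
Total: 17 + 214 + 15 = 246 days.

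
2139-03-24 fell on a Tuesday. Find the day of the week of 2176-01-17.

Wednesday

Day-of-year of March 24, 2139: 83.
Day-of-year of January 17, 2176: 17.
2139 has 365 days, so 365 − 83 = 282 days remain in 2139.
Full years 2140–2175: 27 common + 9 leap = 27×365 + 9×366 = 13149 days.
Total: 282 + 13149 + 17 = 13448 days.
13448 mod 7 = 1, so 1 day after Tuesday is Wednesday.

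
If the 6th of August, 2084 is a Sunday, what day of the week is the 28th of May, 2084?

Sunday

Count forward from the earlier date (May 28, 2084) to the later (August 6, 2084):
May 2084: 31 − 28 = 3 days remain.
Then June (30), July (31): 30 + 31 = 61 days.
August 1–6, 2084: 6 days.
Total: 3 + 61 + 6 = 70 days.
70 is a multiple of 7, so the 28th of May, 2084 falls on the same weekday: Sunday.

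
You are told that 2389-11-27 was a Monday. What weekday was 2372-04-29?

Saturday

Count forward from the earlier date (April 29, 2372) to the later (November 27, 2389):
Day-of-year of April 29, 2372: 120.
Day-of-year of November 27, 2389: 331.
2372 has 366 days, so 366 − 120 = 246 days remain in 2372.
Full years 2373–2388: 12 common + 4 leap = 12×365 + 4×366 = 5844 days.
Total: 246 + 5844 + 331 = 6421 days.
6421 mod 7 = 2, so 2 days before Monday is Saturday.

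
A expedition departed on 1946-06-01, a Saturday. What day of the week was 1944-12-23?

Saturday

Count forward from the earlier date (December 23, 1944) to the later (June 1, 1946):
December 23, 1944 → December 23, 1945: 365 days.
December 1945: 31 − 23 = 8 days remain.
Then January (31), February 1946 (28), March (31), April (30), May (31): 31 + 28 + 31 + 30 + 31 = 151 days.
June 1, 1946: 1 day.
Residual: 160 days.
Total: 525 days.
525 is a multiple of 7, so 1944-12-23 falls on the same weekday: Saturday.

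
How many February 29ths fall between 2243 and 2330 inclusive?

Years divisible by 4: 2244, 2248, …, 2328 — 22 in all.
Of these, 2300 is divisible by 100 but not 400, so not leap.
Leap years: 22 − 1 = 21.

21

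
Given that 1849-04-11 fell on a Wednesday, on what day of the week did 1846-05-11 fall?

Monday

Count forward from the earlier date (May 11, 1846) to the later (April 11, 1849):
Day-of-year of May 11, 1846: 131.
Day-of-year of April 11, 1849: 101.
1846 has 365 days, so 365 − 131 = 234 days remain in 1846.
Full years: 1847: 365; 1848: 366. Sum = 731.
Total: 234 + 731 + 101 = 1066 days.
1066 mod 7 = 2, so 2 days before Wednesday is Monday.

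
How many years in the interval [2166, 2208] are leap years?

10

Years divisible by 4 in [2166, 2208]: 2168, 2172, 2176, 2180, 2184, 2188, 2192, 2196, 2200, 2204, 2208.
Of these, 2200 is divisible by 100 but not 400, so not leap.
Leap years: 11 − 1 = 10.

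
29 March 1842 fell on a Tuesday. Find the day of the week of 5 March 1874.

From March 29, 1842 to March 29, 1873: 31 years, of which 8 contain a Feb 29 — 23×365 + 8×366 = 11323 days.
March 1873: 31 − 29 = 2 days remain.
Then 11 full months totalling 334 days.
March 1–5, 1874: 5 days.
Residual: 341 days.
Total: 11664 days.
11664 mod 7 = 2, so 2 days after Tuesday is Thursday.

Thursday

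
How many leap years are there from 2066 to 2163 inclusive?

Years divisible by 4: 2068, 2072, …, 2160 — 24 in all.
Of these, 2100 is divisible by 100 but not 400, so not leap.
Leap years: 24 − 1 = 23.

23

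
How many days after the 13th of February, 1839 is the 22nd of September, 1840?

587

February 1839: 28 − 13 = 15 days remain (1839 is not a leap year, so February has 28 days).
Then 18 full months totalling 550 days.
September 1–22, 1840: 22 days.
Total: 15 + 550 + 22 = 587 days.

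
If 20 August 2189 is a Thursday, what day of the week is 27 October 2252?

From August 20, 2189 to August 20, 2252: 63 years, of which 15 contain a Feb 29 — 48×365 + 15×366 = 23010 days.
(2200 is not a leap year (divisible by 100 but not 400).)
August 2252: 31 − 20 = 11 days remain.
Then September (30): 30 days.
October 1–27, 2252: 27 days.
Residual: 68 days.
Total: 23078 days.
23078 mod 7 = 6, so 6 days after Thursday is Wednesday.

Wednesday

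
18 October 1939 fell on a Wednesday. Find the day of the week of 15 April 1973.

From October 18, 1939 to October 18, 1972: 33 years, of which 9 contain a Feb 29 — 24×365 + 9×366 = 12054 days.
October 1972: 31 − 18 = 13 days remain.
Then November (30), December (31), January (31), February 1973 (28), March (31): 30 + 31 + 31 + 28 + 31 = 151 days.
April 1–15, 1973: 15 days.
Residual: 179 days.
Total: 12233 days.
12233 mod 7 = 4, so 4 days after Wednesday is Sunday.

Sunday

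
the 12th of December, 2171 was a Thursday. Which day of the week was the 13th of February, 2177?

December 12, 2171 → December 12, 2172: 366 days (2172 is a leap year).
December 12, 2172 → December 12, 2173: 365 days.
December 12, 2173 → December 12, 2174: 365 days.
December 12, 2174 → December 12, 2175: 365 days.
December 12, 2175 → December 12, 2176: 366 days (2176 is a leap year).
December 2176: 31 − 12 = 19 days remain.
Then January (31): 31 days.
February 1–13, 2177: 13 days (2177 is not a leap year).
Residual: 63 days.
Total: 1890 days.
1890 is a multiple of 7, so the 13th of February, 2177 falls on the same weekday: Thursday.

Thursday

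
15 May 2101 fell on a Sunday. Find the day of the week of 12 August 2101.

Friday

May 2101: 31 − 15 = 16 days remain.
Then June (30), July (31): 30 + 31 = 61 days.
August 1–12, 2101: 12 days.
Total: 16 + 61 + 12 = 89 days.
89 mod 7 = 5, so 5 days after Sunday is Friday.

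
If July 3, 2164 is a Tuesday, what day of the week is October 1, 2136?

Count forward from the earlier date (October 1, 2136) to the later (July 3, 2164):
From October 1, 2136 to October 1, 2163: 27 years, of which 6 contain a Feb 29 — 21×365 + 6×366 = 9861 days.
October 2163: 31 − 1 = 30 days remain.
Then November (30), December (31), January (31), February 2164 (29), March (31), April (30), May (31), June (30): 30 + 31 + 31 + 29 + 31 + 30 + 31 + 30 = 243 days.
July 1–3, 2164: 3 days.
Residual: 276 days.
Total: 10137 days.
10137 mod 7 = 1, so 1 day before Tuesday is Monday.

Monday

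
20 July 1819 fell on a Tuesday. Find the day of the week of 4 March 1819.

Count forward from the earlier date (March 4, 1819) to the later (July 20, 1819):
March 1819: 31 − 4 = 27 days remain.
Then April (30), May (31), June (30): 30 + 31 + 30 = 91 days.
July 1–20, 1819: 20 days.
Total: 27 + 91 + 20 = 138 days.
138 mod 7 = 5, so 5 days before Tuesday is Thursday.

Thursday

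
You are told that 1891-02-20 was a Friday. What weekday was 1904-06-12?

Sunday

From February 20, 1891 to February 20, 1904: 13 years, of which 2 contain a Feb 29 — 11×365 + 2×366 = 4747 days.
(1900 is not a leap year (divisible by 100 but not 400).)
February 1904: 29 − 20 = 9 days remain (1904 is a leap year, so February has 29 days).
Then March (31), April (30), May (31): 31 + 30 + 31 = 92 days.
June 1–12, 1904: 12 days.
Residual: 113 days.
Total: 4860 days.
4860 mod 7 = 2, so 2 days after Friday is Sunday.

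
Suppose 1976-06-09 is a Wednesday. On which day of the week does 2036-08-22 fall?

Friday

From June 9, 1976 to June 9, 2036: 60 years, of which 15 contain a Feb 29 — 45×365 + 15×366 = 21915 days.
(2000 is a leap year (divisible by 400).)
June 2036: 30 − 9 = 21 days remain.
Then July (31): 31 days.
August 1–22, 2036: 22 days.
Residual: 74 days.
Total: 21989 days.
21989 mod 7 = 2, so 2 days after Wednesday is Friday.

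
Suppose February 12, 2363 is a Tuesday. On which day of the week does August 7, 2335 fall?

Wednesday

Count forward from the earlier date (August 7, 2335) to the later (February 12, 2363):
Day-of-year of August 7, 2335: 219.
Day-of-year of February 12, 2363: 43.
2335 has 365 days, so 365 − 219 = 146 days remain in 2335.
Full years 2336–2362: 20 common + 7 leap = 20×365 + 7×366 = 9862 days.
Total: 146 + 9862 + 43 = 10051 days.
10051 mod 7 = 6, so 6 days before Tuesday is Wednesday.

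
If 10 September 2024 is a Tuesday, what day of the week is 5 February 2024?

Monday

Count forward from the earlier date (February 5, 2024) to the later (September 10, 2024):
February 2024: 29 − 5 = 24 days remain (2024 is a leap year, so February has 29 days).
Then March (31), April (30), May (31), June (30), July (31), August (31): 31 + 30 + 31 + 30 + 31 + 31 = 184 days.
September 1–10, 2024: 10 days.
Total: 24 + 184 + 10 = 218 days.
218 mod 7 = 1, so 1 day before Tuesday is Monday.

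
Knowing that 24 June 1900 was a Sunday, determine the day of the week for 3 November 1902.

Monday

June 24, 1900 → June 24, 1901: 365 days.
June 24, 1901 → June 24, 1902: 365 days.
June 1902: 30 − 24 = 6 days remain.
Then July (31), August (31), September (30), October (31): 31 + 31 + 30 + 31 = 123 days.
November 1–3, 1902: 3 days.
Residual: 132 days.
Total: 862 days.
862 mod 7 = 1, so 1 day after Sunday is Monday.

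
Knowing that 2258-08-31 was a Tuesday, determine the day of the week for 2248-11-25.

Saturday

Count forward from the earlier date (November 25, 2248) to the later (August 31, 2258):
Day-of-year of November 25, 2248: 330.
Day-of-year of August 31, 2258: 243.
2248 has 366 days, so 366 − 330 = 36 days remain in 2248.
Full years 2249–2257: 7 common + 2 leap = 7×365 + 2×366 = 3287 days.
Total: 36 + 3287 + 243 = 3566 days.
3566 mod 7 = 3, so 3 days before Tuesday is Saturday.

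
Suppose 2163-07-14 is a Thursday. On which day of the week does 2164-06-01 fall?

July 2163: 31 − 14 = 17 days remain.
Then 10 full months totalling 305 days.
June 1, 2164: 1 day.
Total: 17 + 305 + 1 = 323 days.
323 mod 7 = 1, so 1 day after Thursday is Friday.

Friday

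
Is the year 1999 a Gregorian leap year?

1999 is not a leap year.

No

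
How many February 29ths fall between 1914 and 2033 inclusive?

30

Years divisible by 4: 1916, 1920, …, 2032 — 30 in all.
2000 is divisible by 400, so still leap.
No century exceptions apply. Count: 30.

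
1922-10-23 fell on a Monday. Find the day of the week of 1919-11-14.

Count forward from the earlier date (November 14, 1919) to the later (October 23, 1922):
November 14, 1919 → November 14, 1920: 366 days (1920 is a leap year).
November 14, 1920 → November 14, 1921: 365 days.
November 1921: 30 − 14 = 16 days remain.
Then 10 full months totalling 304 days.
October 1–23, 1922: 23 days.
Residual: 343 days.
Total: 1074 days.
1074 mod 7 = 3, so 3 days before Monday is Friday.

Friday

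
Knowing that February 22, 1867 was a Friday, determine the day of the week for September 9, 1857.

Wednesday

Count forward from the earlier date (September 9, 1857) to the later (February 22, 1867):
Day-of-year of September 9, 1857: 252.
Day-of-year of February 22, 1867: 53.
1857 has 365 days, so 365 − 252 = 113 days remain in 1857.
Full years 1858–1866: 7 common + 2 leap = 7×365 + 2×366 = 3287 days.
Total: 113 + 3287 + 53 = 3453 days.
3453 mod 7 = 2, so 2 days before Friday is Wednesday.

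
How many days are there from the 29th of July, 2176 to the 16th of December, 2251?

Day-of-year of July 29, 2176: 211.
Day-of-year of December 16, 2251: 350.
2176 has 366 days, so 366 − 211 = 155 days remain in 2176.
Full years 2177–2250: 57 common + 17 leap = 57×365 + 17×366 = 27027 days.
Total: 155 + 27027 + 350 = 27532 days.

27532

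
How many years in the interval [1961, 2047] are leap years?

Years divisible by 4: 1964, 1968, …, 2044 — 21 in all.
2000 is divisible by 400, so still leap.
No century exceptions apply. Count: 21.

21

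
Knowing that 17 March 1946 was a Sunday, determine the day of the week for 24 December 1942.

Thursday

Count forward from the earlier date (December 24, 1942) to the later (March 17, 1946):
Day-of-year of December 24, 1942: 358.
Day-of-year of March 17, 1946: 76.
1942 has 365 days, so 365 − 358 = 7 days remain in 1942.
Full years: 1943: 365; 1944: 366; 1945: 365. Sum = 1096.
Total: 7 + 1096 + 76 = 1179 days.
1179 mod 7 = 3, so 3 days before Sunday is Thursday.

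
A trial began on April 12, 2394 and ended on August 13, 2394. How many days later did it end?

123

April 2394: 30 − 12 = 18 days remain.
Then May (31), June (30), July (31): 31 + 30 + 31 = 92 days.
August 1–13, 2394: 13 days.
Total: 18 + 92 + 13 = 123 days.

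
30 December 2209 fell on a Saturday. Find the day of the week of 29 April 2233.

Day-of-year of December 30, 2209: 364.
Day-of-year of April 29, 2233: 119.
2209 has 365 days, so 365 − 364 = 1 days remain in 2209.
Full years 2210–2232: 17 common + 6 leap = 17×365 + 6×366 = 8401 days.
Total: 1 + 8401 + 119 = 8521 days.
8521 mod 7 = 2, so 2 days after Saturday is Monday.

Monday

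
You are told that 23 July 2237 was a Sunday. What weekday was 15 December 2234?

Monday

Count forward from the earlier date (December 15, 2234) to the later (July 23, 2237):
Day-of-year of December 15, 2234: 349.
Day-of-year of July 23, 2237: 204.
2234 has 365 days, so 365 − 349 = 16 days remain in 2234.
Full years: 2235: 365; 2236: 366. Sum = 731.
Total: 16 + 731 + 204 = 951 days.
951 mod 7 = 6, so 6 days before Sunday is Monday.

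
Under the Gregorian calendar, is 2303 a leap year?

2303 is not a leap year.

No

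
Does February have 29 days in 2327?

No

2327 is not a leap year.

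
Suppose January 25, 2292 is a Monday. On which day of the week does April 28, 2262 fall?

Count forward from the earlier date (April 28, 2262) to the later (January 25, 2292):
Day-of-year of April 28, 2262: 118.
Day-of-year of January 25, 2292: 25.
2262 has 365 days, so 365 − 118 = 247 days remain in 2262.
Full years 2263–2291: 22 common + 7 leap = 22×365 + 7×366 = 10592 days.
Total: 247 + 10592 + 25 = 10864 days.
10864 is a multiple of 7, so April 28, 2262 falls on the same weekday: Monday.

Monday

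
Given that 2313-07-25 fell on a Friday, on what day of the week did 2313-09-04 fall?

July 2313: 31 − 25 = 6 days remain.
Then August (31): 31 days.
September 1–4, 2313: 4 days.
Total: 6 + 31 + 4 = 41 days.
41 mod 7 = 6, so 6 days after Friday is Thursday.

Thursday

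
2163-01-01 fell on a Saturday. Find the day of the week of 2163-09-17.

January 2163: 31 − 1 = 30 days remain.
Then February 2163 (28), March (31), April (30), May (31), June (30), July (31), August (31): 28 + 31 + 30 + 31 + 30 + 31 + 31 = 212 days.
September 1–17, 2163: 17 days.
Total: 30 + 212 + 17 = 259 days.
259 is a multiple of 7, so 2163-09-17 falls on the same weekday: Saturday.

Saturday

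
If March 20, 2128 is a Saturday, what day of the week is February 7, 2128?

Count forward from the earlier date (February 7, 2128) to the later (March 20, 2128):
February 2128: 29 − 7 = 22 days remain (2128 is a leap year, so February has 29 days).
March 1–20, 2128: 20 days.
Total: 22 + 20 = 42 days.
42 is a multiple of 7, so February 7, 2128 falls on the same weekday: Saturday.

Saturday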